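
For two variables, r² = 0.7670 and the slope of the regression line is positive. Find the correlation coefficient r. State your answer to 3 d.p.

0.876

|r| = √0.7670 = 0.876
The association is positive, so r = 0.876.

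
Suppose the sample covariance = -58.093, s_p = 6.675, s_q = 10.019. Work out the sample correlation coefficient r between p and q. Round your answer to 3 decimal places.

r = Cov(p,q) / (s_p · s_q) = -58.093 / (6.675 × 10.019)
  = -58.093 / 66.8768 ≈ -0.869

-0.869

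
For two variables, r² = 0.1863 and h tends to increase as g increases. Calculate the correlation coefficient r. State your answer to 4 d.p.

0.4316

|r| = √0.1863 = 0.4316
The association is positive, so r = 0.4316.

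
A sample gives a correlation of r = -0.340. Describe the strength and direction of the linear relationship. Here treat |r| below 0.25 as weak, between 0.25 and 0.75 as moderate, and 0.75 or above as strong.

moderate negative

r = -0.340 < 0 so the relationship is negative.
|r| = 0.340, which falls in the moderate range.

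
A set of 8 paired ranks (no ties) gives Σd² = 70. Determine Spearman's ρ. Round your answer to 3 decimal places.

ρ = 1 − 6Σd² / [n(n²−1)] = 1 − 6×70 / (8×63)
  = 1 − 420/504 = 1 − 0.8333 ≈ 0.167

0.167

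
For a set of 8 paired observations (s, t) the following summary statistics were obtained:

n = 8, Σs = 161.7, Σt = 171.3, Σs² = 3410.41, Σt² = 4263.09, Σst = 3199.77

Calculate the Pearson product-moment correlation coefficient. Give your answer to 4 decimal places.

-0.9033

r = (nΣst − ΣsΣt) / √[(nΣs² − (Σs)²)(nΣt² − (Σt)²)]
Numerator: 8×3199.77 − 161.7×171.3 = -2101.05
Denominator: √[(27283.28 − 26146.89)(34104.72 − 29343.69)] = √[1136.39 × 4761.03] = 2326.0238
r = -2101.05 / 2326.0238 ≈ -0.9033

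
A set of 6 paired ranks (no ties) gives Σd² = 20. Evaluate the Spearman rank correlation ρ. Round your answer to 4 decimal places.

0.4286

ρ = 1 − 6Σd² / [n(n²−1)] = 1 − 6×20 / (6×35)
  = 1 − 120/210 = 1 − 0.57143 ≈ 0.4286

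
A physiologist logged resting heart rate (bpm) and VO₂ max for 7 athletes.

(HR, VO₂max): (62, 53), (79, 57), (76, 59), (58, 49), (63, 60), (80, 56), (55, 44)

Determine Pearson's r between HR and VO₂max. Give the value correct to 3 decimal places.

n = 7, Σx = 473, Σy = 378, Σx² = 32619, Σy² = 20612, Σxy = 25795
nΣxy − ΣxΣy = 180565 − 178794 = 1771
nΣx² − (Σx)² = 228333 − 223729 = 4604; nΣy² − (Σy)² = 144284 − 142884 = 1400
r = 1771 / √(4604 × 1400) = 1771 / 2538.8186 ≈ 0.698

0.698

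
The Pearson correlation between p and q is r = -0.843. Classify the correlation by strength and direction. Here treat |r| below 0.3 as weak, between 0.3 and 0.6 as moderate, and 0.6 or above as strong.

strong negative

r = -0.843 < 0 so the relationship is negative.
|r| = 0.843, which falls in the strong range.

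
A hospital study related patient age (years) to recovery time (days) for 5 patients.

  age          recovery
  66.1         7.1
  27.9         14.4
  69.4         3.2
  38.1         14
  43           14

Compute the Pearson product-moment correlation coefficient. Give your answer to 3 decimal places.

-0.942

n = 5, Σx = 244.5, Σy = 52.7, Σx² = 13264.59, Σy² = 660.01, Σxy = 2228.55
nΣxy − ΣxΣy = 11142.75 − 12885.15 = -1742.4
nΣx² − (Σx)² = 66322.95 − 59780.25 = 6542.7; nΣy² − (Σy)² = 3300.05 − 2777.29 = 522.76
r = -1742.4 / √(6542.7 × 522.76) = -1742.4 / 1849.3950 ≈ -0.942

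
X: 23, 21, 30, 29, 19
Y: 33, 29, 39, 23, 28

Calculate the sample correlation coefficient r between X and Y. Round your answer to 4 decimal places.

n = 5, ΣX = 122, ΣY = 152, ΣX² = 3072, ΣY² = 4764, ΣXY = 3737
nΣXY − ΣXΣY = 18685 − 18544 = 141
nΣX² − (ΣX)² = 15360 − 14884 = 476; nΣY² − (ΣY)² = 23820 − 23104 = 716
r = 141 / √(476 × 716) = 141 / 583.7945 ≈ 0.2415

0.2415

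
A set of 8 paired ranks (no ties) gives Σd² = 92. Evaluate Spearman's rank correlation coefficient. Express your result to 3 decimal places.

-0.095

ρ = 1 − 6Σd² / [n(n²−1)] = 1 − 6×92 / (8×63)
  = 1 − 552/504 = 1 − 1.0952 ≈ -0.095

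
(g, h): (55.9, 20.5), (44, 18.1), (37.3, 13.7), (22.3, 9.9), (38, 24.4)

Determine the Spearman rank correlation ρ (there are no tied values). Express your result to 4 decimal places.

Rank g: 5, 4, 2, 1, 3
Rank h: 4, 3, 2, 1, 5
d = rank(g) − rank(h): 1, 1, 0, 0, -2; Σd² = 6
ρ = 1 − 6Σd² / [n(n²−1)] = 1 − 6×6 / (5×24) = 1 − 36/120 ≈ 0.7000

0.7000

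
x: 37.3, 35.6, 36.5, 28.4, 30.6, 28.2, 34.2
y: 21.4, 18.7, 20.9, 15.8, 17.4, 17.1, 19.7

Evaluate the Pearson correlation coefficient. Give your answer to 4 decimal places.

0.9326

n = 7, Σx = 230.8, Σy = 131, Σx² = 7698.7, Σy² = 2477.36, Σxy = 4363.91
nΣxy − ΣxΣy = 30547.37 − 30234.8 = 312.57
nΣx² − (Σx)² = 53890.9 − 53268.64 = 622.26; nΣy² − (Σy)² = 17341.52 − 17161 = 180.52
r = 312.57 / √(622.26 × 180.52) = 312.57 / 335.1572 ≈ 0.9326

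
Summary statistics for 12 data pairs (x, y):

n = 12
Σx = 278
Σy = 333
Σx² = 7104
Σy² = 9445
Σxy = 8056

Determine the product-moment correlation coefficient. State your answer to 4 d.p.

r = (nΣxy − ΣxΣy) / √[(nΣx² − (Σx)²)(nΣy² − (Σy)²)]
Numerator: 12×8056 − 278×333 = 4098
Denominator: √[(85248 − 77284)(113340 − 110889)] = √[7964 × 2451] = 4418.1177
r = 4098 / 4418.1177 ≈ 0.9275

0.9275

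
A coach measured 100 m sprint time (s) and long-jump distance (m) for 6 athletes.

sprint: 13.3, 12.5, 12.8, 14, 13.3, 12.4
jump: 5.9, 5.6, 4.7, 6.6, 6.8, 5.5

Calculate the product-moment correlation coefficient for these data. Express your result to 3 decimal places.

n = 6, Σx = 78.3, Σy = 35.1, Σx² = 1023.63, Σy² = 208.31, Σxy = 459.67
nΣxy − ΣxΣy = 2758.02 − 2748.33 = 9.69
nΣx² − (Σx)² = 6141.78 − 6130.89 = 10.89; nΣy² − (Σy)² = 1249.86 − 1232.01 = 17.85
r = 9.69 / √(10.89 × 17.85) = 9.69 / 13.9423 ≈ 0.695

0.695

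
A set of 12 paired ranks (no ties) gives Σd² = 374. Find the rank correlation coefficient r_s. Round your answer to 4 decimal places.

ρ = 1 − 6Σd² / [n(n²−1)] = 1 − 6×374 / (12×143)
  = 1 − 2244/1716 = 1 − 1.30769 ≈ -0.3077

-0.3077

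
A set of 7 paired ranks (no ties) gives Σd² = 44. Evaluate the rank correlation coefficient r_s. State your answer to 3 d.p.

ρ = 1 − 6Σd² / [n(n²−1)] = 1 − 6×44 / (7×48)
  = 1 − 264/336 = 1 − 0.7857 ≈ 0.214

0.214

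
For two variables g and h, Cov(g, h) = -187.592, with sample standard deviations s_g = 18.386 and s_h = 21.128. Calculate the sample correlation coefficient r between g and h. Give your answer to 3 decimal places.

-0.483

r = Cov(g,h) / (s_g · s_h) = -187.592 / (18.386 × 21.128)
  = -187.592 / 388.4594 ≈ -0.483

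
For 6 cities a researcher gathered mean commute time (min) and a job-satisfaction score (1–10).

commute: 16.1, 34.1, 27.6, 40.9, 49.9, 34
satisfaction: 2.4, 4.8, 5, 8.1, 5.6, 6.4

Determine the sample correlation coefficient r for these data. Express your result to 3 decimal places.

0.718

n = 6, Σx = 202.6, Σy = 32.3, Σx² = 7502.6, Σy² = 191.73, Σxy = 1168.65
nΣxy − ΣxΣy = 7011.9 − 6543.98 = 467.92
nΣx² − (Σx)² = 45015.6 − 41046.76 = 3968.84; nΣy² − (Σy)² = 1150.38 − 1043.29 = 107.09
r = 467.92 / √(3968.84 × 107.09) = 467.92 / 651.9379 ≈ 0.718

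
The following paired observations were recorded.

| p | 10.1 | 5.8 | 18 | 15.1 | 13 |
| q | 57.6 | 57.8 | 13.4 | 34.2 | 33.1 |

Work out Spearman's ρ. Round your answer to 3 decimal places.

Rank p: 2, 1, 5, 4, 3
Rank q: 4, 5, 1, 3, 2
d = rank(p) − rank(q): -2, -4, 4, 1, 1; Σd² = 38
ρ = 1 − 6Σd² / [n(n²−1)] = 1 − 6×38 / (5×24) = 1 − 228/120 ≈ -0.900

-0.900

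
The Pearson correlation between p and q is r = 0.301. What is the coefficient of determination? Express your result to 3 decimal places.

0.091

r² = (0.301)² = 0.091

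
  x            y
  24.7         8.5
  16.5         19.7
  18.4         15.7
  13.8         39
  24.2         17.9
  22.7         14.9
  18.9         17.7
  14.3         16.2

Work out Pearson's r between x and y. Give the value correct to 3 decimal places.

-0.643

n = 8, Σx = 153.5, Σy = 149.6, Σx² = 3073.97, Σy² = 3345.98, Σxy = 2699.68
nΣxy − ΣxΣy = 21597.44 − 22963.6 = -1366.16
nΣx² − (Σx)² = 24591.76 − 23562.25 = 1029.51; nΣy² − (Σy)² = 26767.84 − 22380.16 = 4387.68
r = -1366.16 / √(1029.51 × 4387.68) = -1366.16 / 2125.3612 ≈ -0.643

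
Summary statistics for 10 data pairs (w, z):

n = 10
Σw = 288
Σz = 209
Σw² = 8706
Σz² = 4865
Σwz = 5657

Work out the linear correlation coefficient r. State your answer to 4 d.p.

r = (nΣwz − ΣwΣz) / √[(nΣw² − (Σw)²)(nΣz² − (Σz)²)]
Numerator: 10×5657 − 288×209 = -3622
Denominator: √[(87060 − 82944)(48650 − 43681)] = √[4116 × 4969] = 4522.4334
r = -3622 / 4522.4334 ≈ -0.8009

-0.8009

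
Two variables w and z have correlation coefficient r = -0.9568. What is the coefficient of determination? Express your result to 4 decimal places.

0.9155

r² = (-0.9568)² = 0.9155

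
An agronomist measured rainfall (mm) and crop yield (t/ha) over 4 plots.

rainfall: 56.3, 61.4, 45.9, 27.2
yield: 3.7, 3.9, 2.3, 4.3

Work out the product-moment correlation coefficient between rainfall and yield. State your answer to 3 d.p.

n = 4, Σx = 190.8, Σy = 14.2, Σx² = 9786.3, Σy² = 52.68, Σxy = 670.3
nΣxy − ΣxΣy = 2681.2 − 2709.36 = -28.16
nΣx² − (Σx)² = 39145.2 − 36404.64 = 2740.56; nΣy² − (Σy)² = 210.72 − 201.64 = 9.08
r = -28.16 / √(2740.56 × 9.08) = -28.16 / 157.7475 ≈ -0.179

-0.179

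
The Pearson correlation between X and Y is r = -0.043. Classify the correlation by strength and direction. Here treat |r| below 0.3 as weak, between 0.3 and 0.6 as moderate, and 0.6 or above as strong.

r = -0.043 < 0 so the relationship is negative.
|r| = 0.043, which falls in the weak range.

weak negative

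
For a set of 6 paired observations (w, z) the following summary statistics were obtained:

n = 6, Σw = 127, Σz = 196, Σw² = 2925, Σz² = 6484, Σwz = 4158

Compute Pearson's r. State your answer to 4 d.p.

r = (nΣwz − ΣwΣz) / √[(nΣw² − (Σw)²)(nΣz² − (Σz)²)]
Numerator: 6×4158 − 127×196 = 56
Denominator: √[(17550 − 16129)(38904 − 38416)] = √[1421 × 488] = 832.7353
r = 56 / 832.7353 ≈ 0.0672

0.0672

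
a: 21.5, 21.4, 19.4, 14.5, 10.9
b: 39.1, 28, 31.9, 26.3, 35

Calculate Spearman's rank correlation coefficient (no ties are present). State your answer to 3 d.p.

0.300

Rank a: 5, 4, 3, 2, 1
Rank b: 5, 2, 3, 1, 4
d = rank(a) − rank(b): 0, 2, 0, 1, -3; Σd² = 14
ρ = 1 − 6Σd² / [n(n²−1)] = 1 − 6×14 / (5×24) = 1 − 84/120 ≈ 0.300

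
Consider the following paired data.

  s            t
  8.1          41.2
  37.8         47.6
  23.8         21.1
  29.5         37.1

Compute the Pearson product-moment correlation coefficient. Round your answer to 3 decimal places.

0.198

n = 4, Σs = 99.2, Σt = 147, Σs² = 2931.14, Σt² = 5784.82, Σst = 3729.63
nΣst − ΣsΣt = 14918.52 − 14582.4 = 336.12
nΣs² − (Σs)² = 11724.56 − 9840.64 = 1883.92; nΣt² − (Σt)² = 23139.28 − 21609 = 1530.28
r = 336.12 / √(1883.92 × 1530.28) = 336.12 / 1697.9179 ≈ 0.198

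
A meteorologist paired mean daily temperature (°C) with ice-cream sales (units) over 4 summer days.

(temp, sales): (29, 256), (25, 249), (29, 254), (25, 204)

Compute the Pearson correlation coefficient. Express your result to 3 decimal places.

0.667

n = 4, Σx = 108, Σy = 963, Σx² = 2932, Σy² = 233669, Σxy = 26115
nΣxy − ΣxΣy = 104460 − 104004 = 456
nΣx² − (Σx)² = 11728 − 11664 = 64; nΣy² − (Σy)² = 934676 − 927369 = 7307
r = 456 / √(64 × 7307) = 456 / 683.8479 ≈ 0.667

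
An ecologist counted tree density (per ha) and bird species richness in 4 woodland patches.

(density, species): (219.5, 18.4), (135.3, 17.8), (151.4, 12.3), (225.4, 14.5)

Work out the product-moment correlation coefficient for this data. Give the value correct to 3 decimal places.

n = 4, Σx = 731.6, Σy = 63, Σx² = 140213.46, Σy² = 1016.94, Σxy = 11577.66
nΣxy − ΣxΣy = 46310.64 − 46090.8 = 219.84
nΣx² − (Σx)² = 560853.84 − 535238.56 = 25615.28; nΣy² − (Σy)² = 4067.76 − 3969 = 98.76
r = 219.84 / √(25615.28 × 98.76) = 219.84 / 1590.5235 ≈ 0.138

0.138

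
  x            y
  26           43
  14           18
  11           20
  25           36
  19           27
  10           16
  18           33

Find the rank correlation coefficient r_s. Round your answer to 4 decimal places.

0.9286

Rank x: 7, 3, 2, 6, 5, 1, 4
Rank y: 7, 2, 3, 6, 4, 1, 5
d = rank(x) − rank(y): 0, 1, -1, 0, 1, 0, -1; Σd² = 4
ρ = 1 − 6Σd² / [n(n²−1)] = 1 − 6×4 / (7×48) = 1 − 24/336 ≈ 0.9286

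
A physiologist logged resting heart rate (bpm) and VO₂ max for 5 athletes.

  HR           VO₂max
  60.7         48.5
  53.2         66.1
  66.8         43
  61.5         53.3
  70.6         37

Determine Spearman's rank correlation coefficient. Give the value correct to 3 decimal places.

Rank HR: 2, 1, 4, 3, 5
Rank VO₂max: 3, 5, 2, 4, 1
d = rank(HR) − rank(VO₂max): -1, -4, 2, -1, 4; Σd² = 38
ρ = 1 − 6Σd² / [n(n²−1)] = 1 − 6×38 / (5×24) = 1 − 228/120 ≈ -0.900

-0.900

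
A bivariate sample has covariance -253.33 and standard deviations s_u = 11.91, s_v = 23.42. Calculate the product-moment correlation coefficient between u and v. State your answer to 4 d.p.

r = Cov(u,v) / (s_u · s_v) = -253.33 / (11.91 × 23.42)
  = -253.33 / 278.9322 ≈ -0.9082

-0.9082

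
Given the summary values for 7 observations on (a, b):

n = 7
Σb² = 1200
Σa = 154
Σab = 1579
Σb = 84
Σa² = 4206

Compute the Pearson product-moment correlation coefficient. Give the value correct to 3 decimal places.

-0.679

r = (nΣab − ΣaΣb) / √[(nΣa² − (Σa)²)(nΣb² − (Σb)²)]
Numerator: 7×1579 − 154×84 = -1883
Denominator: √[(29442 − 23716)(8400 − 7056)] = √[5726 × 1344] = 2774.1204
r = -1883 / 2774.1204 ≈ -0.679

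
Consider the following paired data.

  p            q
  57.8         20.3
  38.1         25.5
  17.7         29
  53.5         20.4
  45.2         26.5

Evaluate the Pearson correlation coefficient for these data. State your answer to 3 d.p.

n = 5, Σp = 212.3, Σq = 121.7, Σp² = 10011.03, Σq² = 3021.75, Σpq = 4947.39
nΣpq − ΣpΣq = 24736.95 − 25836.91 = -1099.96
nΣp² − (Σp)² = 50055.15 − 45071.29 = 4983.86; nΣq² − (Σq)² = 15108.75 − 14810.89 = 297.86
r = -1099.96 / √(4983.86 × 297.86) = -1099.96 / 1218.3975 ≈ -0.903

-0.903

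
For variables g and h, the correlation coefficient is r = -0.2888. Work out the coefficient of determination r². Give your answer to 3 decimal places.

0.083

r² = (-0.2888)² = 0.083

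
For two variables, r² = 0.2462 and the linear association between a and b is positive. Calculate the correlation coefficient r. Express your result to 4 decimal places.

|r| = √0.2462 = 0.4962
The association is positive, so r = 0.4962.

0.4962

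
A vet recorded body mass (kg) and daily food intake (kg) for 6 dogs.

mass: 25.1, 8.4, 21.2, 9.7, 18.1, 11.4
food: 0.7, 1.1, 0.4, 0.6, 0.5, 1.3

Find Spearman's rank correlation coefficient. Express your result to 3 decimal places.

Rank mass: 6, 1, 5, 2, 4, 3
Rank food: 4, 5, 1, 3, 2, 6
d = rank(mass) − rank(food): 2, -4, 4, -1, 2, -3; Σd² = 50
ρ = 1 − 6Σd² / [n(n²−1)] = 1 − 6×50 / (6×35) = 1 − 300/210 ≈ -0.429

-0.429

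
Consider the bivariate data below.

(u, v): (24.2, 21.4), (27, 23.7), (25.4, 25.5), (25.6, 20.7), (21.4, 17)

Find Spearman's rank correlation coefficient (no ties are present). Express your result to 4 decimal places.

Rank u: 2, 5, 3, 4, 1
Rank v: 3, 4, 5, 2, 1
d = rank(u) − rank(v): -1, 1, -2, 2, 0; Σd² = 10
ρ = 1 − 6Σd² / [n(n²−1)] = 1 − 6×10 / (5×24) = 1 − 60/120 ≈ 0.5000

0.5000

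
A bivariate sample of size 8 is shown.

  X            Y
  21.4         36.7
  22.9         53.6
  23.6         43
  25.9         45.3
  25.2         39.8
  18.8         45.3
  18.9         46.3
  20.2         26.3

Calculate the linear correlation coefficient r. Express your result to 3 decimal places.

n = 8, ΣX = 176.9, ΣY = 336.3, ΣX² = 3963.87, ΣY² = 14592.45, ΣXY = 7461.82
nΣXY − ΣXΣY = 59694.56 − 59491.47 = 203.09
nΣX² − (ΣX)² = 31710.96 − 31293.61 = 417.35; nΣY² − (ΣY)² = 116739.6 − 113097.69 = 3641.91
r = 203.09 / √(417.35 × 3641.91) = 203.09 / 1232.8630 ≈ 0.165

0.165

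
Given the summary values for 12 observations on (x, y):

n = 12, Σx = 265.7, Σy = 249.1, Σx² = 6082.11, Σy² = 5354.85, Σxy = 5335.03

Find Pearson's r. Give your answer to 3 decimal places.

-0.943

r = (nΣxy − ΣxΣy) / √[(nΣx² − (Σx)²)(nΣy² − (Σy)²)]
Numerator: 12×5335.03 − 265.7×249.1 = -2165.51
Denominator: √[(72985.32 − 70596.49)(64258.2 − 62050.81)] = √[2388.83 × 2207.39] = 2296.3187
r = -2165.51 / 2296.3187 ≈ -0.943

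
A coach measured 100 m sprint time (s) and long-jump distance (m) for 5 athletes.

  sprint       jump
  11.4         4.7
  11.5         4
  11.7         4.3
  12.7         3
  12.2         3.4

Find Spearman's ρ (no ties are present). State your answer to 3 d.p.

Rank sprint: 1, 2, 3, 5, 4
Rank jump: 5, 3, 4, 1, 2
d = rank(sprint) − rank(jump): -4, -1, -1, 4, 2; Σd² = 38
ρ = 1 − 6Σd² / [n(n²−1)] = 1 − 6×38 / (5×24) = 1 − 228/120 ≈ -0.900

-0.900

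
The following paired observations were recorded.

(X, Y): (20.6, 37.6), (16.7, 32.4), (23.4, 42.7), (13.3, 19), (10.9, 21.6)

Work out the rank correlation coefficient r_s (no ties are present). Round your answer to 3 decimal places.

0.900

Rank X: 4, 3, 5, 2, 1
Rank Y: 4, 3, 5, 1, 2
d = rank(X) − rank(Y): 0, 0, 0, 1, -1; Σd² = 2
ρ = 1 − 6Σd² / [n(n²−1)] = 1 − 6×2 / (5×24) = 1 − 12/120 ≈ 0.900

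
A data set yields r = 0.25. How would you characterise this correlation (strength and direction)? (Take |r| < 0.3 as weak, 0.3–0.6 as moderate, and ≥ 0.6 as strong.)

r = 0.25 > 0 so the relationship is positive.
|r| = 0.25, which falls in the weak range.

weak positive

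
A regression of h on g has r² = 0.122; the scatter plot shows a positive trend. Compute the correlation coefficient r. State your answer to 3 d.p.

|r| = √0.122 = 0.349
The association is positive, so r = 0.349.

0.349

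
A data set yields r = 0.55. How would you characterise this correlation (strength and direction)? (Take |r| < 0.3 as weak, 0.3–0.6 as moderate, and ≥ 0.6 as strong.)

r = 0.55 > 0 so the relationship is positive.
|r| = 0.55, which falls in the moderate range.

moderate positive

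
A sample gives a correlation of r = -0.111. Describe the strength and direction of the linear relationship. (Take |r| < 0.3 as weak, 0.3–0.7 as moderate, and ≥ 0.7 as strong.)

weak negative

r = -0.111 < 0 so the relationship is negative.
|r| = 0.111, which falls in the weak range.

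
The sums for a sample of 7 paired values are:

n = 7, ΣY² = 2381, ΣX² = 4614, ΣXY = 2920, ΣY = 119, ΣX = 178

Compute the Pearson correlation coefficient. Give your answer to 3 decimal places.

r = (nΣXY − ΣXΣY) / √[(nΣX² − (ΣX)²)(nΣY² − (ΣY)²)]
Numerator: 7×2920 − 178×119 = -742
Denominator: √[(32298 − 31684)(16667 − 14161)] = √[614 × 2506] = 1240.4370
r = -742 / 1240.4370 ≈ -0.598

-0.598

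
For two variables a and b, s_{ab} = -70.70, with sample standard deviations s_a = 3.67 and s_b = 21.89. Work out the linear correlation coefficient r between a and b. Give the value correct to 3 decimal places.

-0.880

r = Cov(a,b) / (s_a · s_b) = -70.70 / (3.67 × 21.89)
  = -70.70 / 80.3363 ≈ -0.880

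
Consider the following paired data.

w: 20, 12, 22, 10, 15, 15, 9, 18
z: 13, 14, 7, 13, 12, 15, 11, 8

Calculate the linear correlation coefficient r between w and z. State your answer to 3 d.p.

-0.504

n = 8, Σw = 121, Σz = 93, Σw² = 1983, Σz² = 1137, Σwz = 1360
nΣwz − ΣwΣz = 10880 − 11253 = -373
nΣw² − (Σw)² = 15864 − 14641 = 1223; nΣz² − (Σz)² = 9096 − 8649 = 447
r = -373 / √(1223 × 447) = -373 / 739.3788 ≈ -0.504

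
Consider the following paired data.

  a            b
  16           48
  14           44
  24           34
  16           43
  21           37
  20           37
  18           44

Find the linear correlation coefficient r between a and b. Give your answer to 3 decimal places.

n = 7, Σa = 129, Σb = 287, Σa² = 2449, Σb² = 11919, Σab = 5197
nΣab − ΣaΣb = 36379 − 37023 = -644
nΣa² − (Σa)² = 17143 − 16641 = 502; nΣb² − (Σb)² = 83433 − 82369 = 1064
r = -644 / √(502 × 1064) = -644 / 730.8406 ≈ -0.881

-0.881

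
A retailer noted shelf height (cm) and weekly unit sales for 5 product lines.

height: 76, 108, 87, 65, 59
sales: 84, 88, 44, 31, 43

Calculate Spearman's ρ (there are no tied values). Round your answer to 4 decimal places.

Rank height: 3, 5, 4, 2, 1
Rank sales: 4, 5, 3, 1, 2
d = rank(height) − rank(sales): -1, 0, 1, 1, -1; Σd² = 4
ρ = 1 − 6Σd² / [n(n²−1)] = 1 − 6×4 / (5×24) = 1 − 24/120 ≈ 0.8000

0.8000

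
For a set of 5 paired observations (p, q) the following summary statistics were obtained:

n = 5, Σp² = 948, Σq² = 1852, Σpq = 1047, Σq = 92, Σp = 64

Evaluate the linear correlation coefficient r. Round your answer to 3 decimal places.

r = (nΣpq − ΣpΣq) / √[(nΣp² − (Σp)²)(nΣq² − (Σq)²)]
Numerator: 5×1047 − 64×92 = -653
Denominator: √[(4740 − 4096)(9260 − 8464)] = √[644 × 796] = 715.9777
r = -653 / 715.9777 ≈ -0.912

-0.912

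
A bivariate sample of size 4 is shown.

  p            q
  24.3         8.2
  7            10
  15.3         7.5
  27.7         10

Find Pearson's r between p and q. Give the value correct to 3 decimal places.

n = 4, Σp = 74.3, Σq = 35.7, Σp² = 1640.87, Σq² = 323.49, Σpq = 661.01
nΣpq − ΣpΣq = 2644.04 − 2652.51 = -8.47
nΣp² − (Σp)² = 6563.48 − 5520.49 = 1042.99; nΣq² − (Σq)² = 1293.96 − 1274.49 = 19.47
r = -8.47 / √(1042.99 × 19.47) = -8.47 / 142.5027 ≈ -0.059

-0.059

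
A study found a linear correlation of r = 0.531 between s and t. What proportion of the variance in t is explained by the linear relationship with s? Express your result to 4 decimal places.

0.2820

r² = (0.531)² = 0.2820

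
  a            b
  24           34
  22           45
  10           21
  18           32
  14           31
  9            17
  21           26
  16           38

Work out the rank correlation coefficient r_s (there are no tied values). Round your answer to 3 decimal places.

Rank a: 8, 7, 2, 5, 3, 1, 6, 4
Rank b: 6, 8, 2, 5, 4, 1, 3, 7
d = rank(a) − rank(b): 2, -1, 0, 0, -1, 0, 3, -3; Σd² = 24
ρ = 1 − 6Σd² / [n(n²−1)] = 1 − 6×24 / (8×63) = 1 − 144/504 ≈ 0.714

0.714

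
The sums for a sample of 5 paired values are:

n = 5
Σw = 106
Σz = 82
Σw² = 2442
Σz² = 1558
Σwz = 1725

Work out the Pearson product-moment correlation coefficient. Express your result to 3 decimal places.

r = (nΣwz − ΣwΣz) / √[(nΣw² − (Σw)²)(nΣz² − (Σz)²)]
Numerator: 5×1725 − 106×82 = -67
Denominator: √[(12210 − 11236)(7790 − 6724)] = √[974 × 1066] = 1018.9622
r = -67 / 1018.9622 ≈ -0.066

-0.066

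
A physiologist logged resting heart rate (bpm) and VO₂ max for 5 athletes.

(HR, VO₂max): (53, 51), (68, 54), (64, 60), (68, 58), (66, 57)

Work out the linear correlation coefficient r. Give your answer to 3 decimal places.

n = 5, Σx = 319, Σy = 280, Σx² = 20509, Σy² = 15730, Σxy = 17921
nΣxy − ΣxΣy = 89605 − 89320 = 285
nΣx² − (Σx)² = 102545 − 101761 = 784; nΣy² − (Σy)² = 78650 − 78400 = 250
r = 285 / √(784 × 250) = 285 / 442.7189 ≈ 0.644

0.644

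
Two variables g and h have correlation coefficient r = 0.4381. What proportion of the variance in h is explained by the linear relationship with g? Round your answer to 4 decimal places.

r² = (0.4381)² = 0.1919

0.1919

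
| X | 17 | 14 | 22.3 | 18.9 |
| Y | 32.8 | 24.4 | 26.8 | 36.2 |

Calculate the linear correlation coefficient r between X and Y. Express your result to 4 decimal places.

n = 4, ΣX = 72.2, ΣY = 120.2, ΣX² = 1339.5, ΣY² = 3699.88, ΣXY = 2181.02
nΣXY − ΣXΣY = 8724.08 − 8678.44 = 45.64
nΣX² − (ΣX)² = 5358 − 5212.84 = 145.16; nΣY² − (ΣY)² = 14799.52 − 14448.04 = 351.48
r = 45.64 / √(145.16 × 351.48) = 45.64 / 225.8779 ≈ 0.2021

0.2021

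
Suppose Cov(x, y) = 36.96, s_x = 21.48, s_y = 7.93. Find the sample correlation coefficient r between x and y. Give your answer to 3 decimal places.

r = Cov(x,y) / (s_x · s_y) = 36.96 / (21.48 × 7.93)
  = 36.96 / 170.3364 ≈ 0.217

0.217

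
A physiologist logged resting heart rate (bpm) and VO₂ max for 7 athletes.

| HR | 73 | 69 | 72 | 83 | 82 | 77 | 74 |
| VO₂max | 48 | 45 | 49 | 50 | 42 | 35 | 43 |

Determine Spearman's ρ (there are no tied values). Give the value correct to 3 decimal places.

-0.107

Rank HR: 3, 1, 2, 7, 6, 5, 4
Rank VO₂max: 5, 4, 6, 7, 2, 1, 3
d = rank(HR) − rank(VO₂max): -2, -3, -4, 0, 4, 4, 1; Σd² = 62
ρ = 1 − 6Σd² / [n(n²−1)] = 1 − 6×62 / (7×48) = 1 − 372/336 ≈ -0.107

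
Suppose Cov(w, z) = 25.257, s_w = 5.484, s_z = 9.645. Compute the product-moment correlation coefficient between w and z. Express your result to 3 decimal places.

0.478

r = Cov(w,z) / (s_w · s_z) = 25.257 / (5.484 × 9.645)
  = 25.257 / 52.8932 ≈ 0.478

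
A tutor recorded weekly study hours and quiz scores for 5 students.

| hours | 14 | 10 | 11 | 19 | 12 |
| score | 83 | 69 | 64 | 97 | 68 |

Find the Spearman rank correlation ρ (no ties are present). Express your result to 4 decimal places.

0.7000

Rank hours: 4, 1, 2, 5, 3
Rank score: 4, 3, 1, 5, 2
d = rank(hours) − rank(score): 0, -2, 1, 0, 1; Σd² = 6
ρ = 1 − 6Σd² / [n(n²−1)] = 1 − 6×6 / (5×24) = 1 − 36/120 ≈ 0.7000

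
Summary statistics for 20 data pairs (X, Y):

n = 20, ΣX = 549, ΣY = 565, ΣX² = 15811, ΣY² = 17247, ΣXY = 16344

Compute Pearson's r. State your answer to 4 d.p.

0.8552

r = (nΣXY − ΣXΣY) / √[(nΣX² − (ΣX)²)(nΣY² − (ΣY)²)]
Numerator: 20×16344 − 549×565 = 16695
Denominator: √[(316220 − 301401)(344940 − 319225)] = √[14819 × 25715] = 19521.0293
r = 16695 / 19521.0293 ≈ 0.8552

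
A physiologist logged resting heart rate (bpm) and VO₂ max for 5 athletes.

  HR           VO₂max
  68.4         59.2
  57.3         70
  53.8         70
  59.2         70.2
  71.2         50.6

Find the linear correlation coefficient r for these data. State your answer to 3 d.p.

n = 5, Σx = 309.9, Σy = 320, Σx² = 19430.37, Σy² = 20793.04, Σxy = 19584.84
nΣxy − ΣxΣy = 97924.2 − 99168 = -1243.8
nΣx² − (Σx)² = 97151.85 − 96038.01 = 1113.84; nΣy² − (Σy)² = 103965.2 − 102400 = 1565.2
r = -1243.8 / √(1113.84 × 1565.2) = -1243.8 / 1320.3721 ≈ -0.942

-0.942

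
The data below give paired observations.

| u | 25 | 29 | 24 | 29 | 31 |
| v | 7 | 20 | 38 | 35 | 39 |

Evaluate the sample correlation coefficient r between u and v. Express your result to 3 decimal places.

0.331

n = 5, Σu = 138, Σv = 139, Σu² = 3844, Σv² = 4639, Σuv = 3891
nΣuv − ΣuΣv = 19455 − 19182 = 273
nΣu² − (Σu)² = 19220 − 19044 = 176; nΣv² − (Σv)² = 23195 − 19321 = 3874
r = 273 / √(176 × 3874) = 273 / 825.7263 ≈ 0.331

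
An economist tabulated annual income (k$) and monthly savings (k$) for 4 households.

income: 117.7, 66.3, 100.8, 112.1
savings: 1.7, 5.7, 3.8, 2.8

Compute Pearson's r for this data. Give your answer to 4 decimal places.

-0.9724

n = 4, Σx = 396.9, Σy = 14, Σx² = 40976.03, Σy² = 57.66, Σxy = 1274.92
nΣxy − ΣxΣy = 5099.68 − 5556.6 = -456.92
nΣx² − (Σx)² = 163904.12 − 157529.61 = 6374.51; nΣy² − (Σy)² = 230.64 − 196 = 34.64
r = -456.92 / √(6374.51 × 34.64) = -456.92 / 469.9075 ≈ -0.9724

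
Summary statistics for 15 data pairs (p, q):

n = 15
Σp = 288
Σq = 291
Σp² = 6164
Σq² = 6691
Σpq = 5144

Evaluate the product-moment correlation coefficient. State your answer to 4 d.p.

r = (nΣpq − ΣpΣq) / √[(nΣp² − (Σp)²)(nΣq² − (Σq)²)]
Numerator: 15×5144 − 288×291 = -6648
Denominator: √[(92460 − 82944)(100365 − 84681)] = √[9516 × 15684] = 12216.7485
r = -6648 / 12216.7485 ≈ -0.5442

-0.5442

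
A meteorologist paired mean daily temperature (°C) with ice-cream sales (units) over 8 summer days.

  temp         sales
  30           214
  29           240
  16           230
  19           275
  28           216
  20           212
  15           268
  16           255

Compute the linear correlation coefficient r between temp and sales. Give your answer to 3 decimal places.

n = 8, Σx = 173, Σy = 1910, Σx² = 4023, Σy² = 460370, Σxy = 40673
nΣxy − ΣxΣy = 325384 − 330430 = -5046
nΣx² − (Σx)² = 32184 − 29929 = 2255; nΣy² − (Σy)² = 3682960 − 3648100 = 34860
r = -5046 / √(2255 × 34860) = -5046 / 8866.1886 ≈ -0.569

-0.569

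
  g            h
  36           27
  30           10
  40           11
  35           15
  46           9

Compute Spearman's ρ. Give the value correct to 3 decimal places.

-0.300

Rank g: 3, 1, 4, 2, 5
Rank h: 5, 2, 3, 4, 1
d = rank(g) − rank(h): -2, -1, 1, -2, 4; Σd² = 26
ρ = 1 − 6Σd² / [n(n²−1)] = 1 − 6×26 / (5×24) = 1 − 156/120 ≈ -0.300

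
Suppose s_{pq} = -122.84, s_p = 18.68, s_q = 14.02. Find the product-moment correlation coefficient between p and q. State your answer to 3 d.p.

r = Cov(p,q) / (s_p · s_q) = -122.84 / (18.68 × 14.02)
  = -122.84 / 261.8936 ≈ -0.469

-0.469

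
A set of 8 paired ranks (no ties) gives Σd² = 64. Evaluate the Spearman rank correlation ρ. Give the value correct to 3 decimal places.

0.238

ρ = 1 − 6Σd² / [n(n²−1)] = 1 − 6×64 / (8×63)
  = 1 − 384/504 = 1 − 0.7619 ≈ 0.238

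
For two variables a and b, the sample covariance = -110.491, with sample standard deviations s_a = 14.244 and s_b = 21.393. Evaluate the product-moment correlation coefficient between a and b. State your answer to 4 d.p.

r = Cov(a,b) / (s_a · s_b) = -110.491 / (14.244 × 21.393)
  = -110.491 / 304.7219 ≈ -0.3626

-0.3626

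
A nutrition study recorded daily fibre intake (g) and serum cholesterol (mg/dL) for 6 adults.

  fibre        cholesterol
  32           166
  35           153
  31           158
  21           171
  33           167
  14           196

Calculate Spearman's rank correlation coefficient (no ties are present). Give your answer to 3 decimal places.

Rank fibre: 4, 6, 3, 2, 5, 1
Rank cholesterol: 3, 1, 2, 5, 4, 6
d = rank(fibre) − rank(cholesterol): 1, 5, 1, -3, 1, -5; Σd² = 62
ρ = 1 − 6Σd² / [n(n²−1)] = 1 − 6×62 / (6×35) = 1 − 372/210 ≈ -0.771

-0.771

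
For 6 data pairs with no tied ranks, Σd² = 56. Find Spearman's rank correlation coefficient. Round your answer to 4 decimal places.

-0.6000

ρ = 1 − 6Σd² / [n(n²−1)] = 1 − 6×56 / (6×35)
  = 1 − 336/210 = 1 − 1.60000 ≈ -0.6000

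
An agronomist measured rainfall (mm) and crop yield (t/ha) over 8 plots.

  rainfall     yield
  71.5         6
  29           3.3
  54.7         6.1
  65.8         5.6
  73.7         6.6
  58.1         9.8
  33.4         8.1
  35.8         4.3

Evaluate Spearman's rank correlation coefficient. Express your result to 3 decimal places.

0.310

Rank rainfall: 7, 1, 4, 6, 8, 5, 2, 3
Rank yield: 4, 1, 5, 3, 6, 8, 7, 2
d = rank(rainfall) − rank(yield): 3, 0, -1, 3, 2, -3, -5, 1; Σd² = 58
ρ = 1 − 6Σd² / [n(n²−1)] = 1 − 6×58 / (8×63) = 1 − 348/504 ≈ 0.310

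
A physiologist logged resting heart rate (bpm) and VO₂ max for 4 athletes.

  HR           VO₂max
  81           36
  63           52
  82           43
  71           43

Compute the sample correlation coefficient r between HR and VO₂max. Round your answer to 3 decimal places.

-0.839

n = 4, Σx = 297, Σy = 174, Σx² = 22295, Σy² = 7698, Σxy = 12771
nΣxy − ΣxΣy = 51084 − 51678 = -594
nΣx² − (Σx)² = 89180 − 88209 = 971; nΣy² − (Σy)² = 30792 − 30276 = 516
r = -594 / √(971 × 516) = -594 / 707.8390 ≈ -0.839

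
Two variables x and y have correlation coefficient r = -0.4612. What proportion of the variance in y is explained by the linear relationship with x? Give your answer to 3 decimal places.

0.213

r² = (-0.4612)² = 0.213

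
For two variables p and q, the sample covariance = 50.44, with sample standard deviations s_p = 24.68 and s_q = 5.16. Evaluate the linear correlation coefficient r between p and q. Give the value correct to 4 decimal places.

0.3961

r = Cov(p,q) / (s_p · s_q) = 50.44 / (24.68 × 5.16)
  = 50.44 / 127.3488 ≈ 0.3961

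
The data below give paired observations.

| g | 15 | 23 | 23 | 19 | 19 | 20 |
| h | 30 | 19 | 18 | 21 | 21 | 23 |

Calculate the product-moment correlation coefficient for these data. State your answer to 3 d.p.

-0.919

n = 6, Σg = 119, Σh = 132, Σg² = 2405, Σh² = 2996, Σgh = 2559
nΣgh − ΣgΣh = 15354 − 15708 = -354
nΣg² − (Σg)² = 14430 − 14161 = 269; nΣh² − (Σh)² = 17976 − 17424 = 552
r = -354 / √(269 × 552) = -354 / 385.3414 ≈ -0.919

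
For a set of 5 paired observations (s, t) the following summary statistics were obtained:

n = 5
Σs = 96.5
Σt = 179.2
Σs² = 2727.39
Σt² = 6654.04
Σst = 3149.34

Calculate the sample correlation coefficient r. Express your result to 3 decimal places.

-0.691

r = (nΣst − ΣsΣt) / √[(nΣs² − (Σs)²)(nΣt² − (Σt)²)]
Numerator: 5×3149.34 − 96.5×179.2 = -1546.1
Denominator: √[(13636.95 − 9312.25)(33270.2 − 32112.64)] = √[4324.7 × 1157.56] = 2237.4315
r = -1546.1 / 2237.4315 ≈ -0.691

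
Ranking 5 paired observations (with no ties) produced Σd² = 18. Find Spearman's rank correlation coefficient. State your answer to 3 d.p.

0.100

ρ = 1 − 6Σd² / [n(n²−1)] = 1 − 6×18 / (5×24)
  = 1 − 108/120 = 1 − 0.9000 ≈ 0.100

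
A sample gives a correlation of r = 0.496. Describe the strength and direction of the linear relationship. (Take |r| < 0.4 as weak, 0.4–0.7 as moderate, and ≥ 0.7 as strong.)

r = 0.496 > 0 so the relationship is positive.
|r| = 0.496, which falls in the moderate range.

moderate positive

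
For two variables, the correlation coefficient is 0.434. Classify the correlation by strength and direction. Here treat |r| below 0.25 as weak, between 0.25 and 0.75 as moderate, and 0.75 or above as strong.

moderate positive

r = 0.434 > 0 so the relationship is positive.
|r| = 0.434, which falls in the moderate range.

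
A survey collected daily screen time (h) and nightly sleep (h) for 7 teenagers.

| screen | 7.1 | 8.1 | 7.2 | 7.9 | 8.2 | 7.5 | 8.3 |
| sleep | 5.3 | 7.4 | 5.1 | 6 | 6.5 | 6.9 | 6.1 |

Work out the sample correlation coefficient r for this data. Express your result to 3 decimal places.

0.613

n = 7, Σx = 54.3, Σy = 43.3, Σx² = 422.65, Σy² = 271.93, Σxy = 337.37
nΣxy − ΣxΣy = 2361.59 − 2351.19 = 10.4
nΣx² − (Σx)² = 2958.55 − 2948.49 = 10.06; nΣy² − (Σy)² = 1903.51 − 1874.89 = 28.62
r = 10.4 / √(10.06 × 28.62) = 10.4 / 16.9681 ≈ 0.613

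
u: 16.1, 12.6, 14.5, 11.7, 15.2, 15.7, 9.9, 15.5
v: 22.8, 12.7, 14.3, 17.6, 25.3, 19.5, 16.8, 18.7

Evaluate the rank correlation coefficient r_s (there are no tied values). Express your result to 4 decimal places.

Rank u: 8, 3, 4, 2, 5, 7, 1, 6
Rank v: 7, 1, 2, 4, 8, 6, 3, 5
d = rank(u) − rank(v): 1, 2, 2, -2, -3, 1, -2, 1; Σd² = 28
ρ = 1 − 6Σd² / [n(n²−1)] = 1 − 6×28 / (8×63) = 1 − 168/504 ≈ 0.6667

0.6667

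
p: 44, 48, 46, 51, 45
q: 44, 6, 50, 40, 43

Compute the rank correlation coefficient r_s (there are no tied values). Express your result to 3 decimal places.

Rank p: 1, 4, 3, 5, 2
Rank q: 4, 1, 5, 2, 3
d = rank(p) − rank(q): -3, 3, -2, 3, -1; Σd² = 32
ρ = 1 − 6Σd² / [n(n²−1)] = 1 − 6×32 / (5×24) = 1 − 192/120 ≈ -0.600

-0.600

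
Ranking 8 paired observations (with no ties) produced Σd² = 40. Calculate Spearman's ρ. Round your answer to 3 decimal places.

0.524

ρ = 1 − 6Σd² / [n(n²−1)] = 1 − 6×40 / (8×63)
  = 1 − 240/504 = 1 − 0.4762 ≈ 0.524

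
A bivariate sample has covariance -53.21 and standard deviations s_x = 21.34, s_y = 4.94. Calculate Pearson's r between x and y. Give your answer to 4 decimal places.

-0.5047

r = Cov(x,y) / (s_x · s_y) = -53.21 / (21.34 × 4.94)
  = -53.21 / 105.4196 ≈ -0.5047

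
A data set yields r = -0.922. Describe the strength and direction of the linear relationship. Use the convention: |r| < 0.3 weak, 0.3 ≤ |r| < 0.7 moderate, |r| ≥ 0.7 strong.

strong negative

r = -0.922 < 0 so the relationship is negative.
|r| = 0.922, which falls in the strong range.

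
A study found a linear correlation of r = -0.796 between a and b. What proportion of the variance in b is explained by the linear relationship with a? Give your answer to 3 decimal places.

0.634

r² = (-0.796)² = 0.634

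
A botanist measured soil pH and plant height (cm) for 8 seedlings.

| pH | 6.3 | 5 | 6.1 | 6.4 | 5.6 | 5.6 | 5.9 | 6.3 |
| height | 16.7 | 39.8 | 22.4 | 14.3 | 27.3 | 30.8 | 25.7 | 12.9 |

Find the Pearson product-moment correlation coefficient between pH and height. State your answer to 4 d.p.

n = 8, Σx = 47.2, Σy = 189.9, Σx² = 280.08, Σy² = 5090.01, Σxy = 1090.63
nΣxy − ΣxΣy = 8725.04 − 8963.28 = -238.24
nΣx² − (Σx)² = 2240.64 − 2227.84 = 12.8; nΣy² − (Σy)² = 40720.08 − 36062.01 = 4658.07
r = -238.24 / √(12.8 × 4658.07) = -238.24 / 244.1788 ≈ -0.9757

-0.9757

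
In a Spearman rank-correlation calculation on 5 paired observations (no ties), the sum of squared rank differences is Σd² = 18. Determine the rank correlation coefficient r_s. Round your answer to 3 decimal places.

ρ = 1 − 6Σd² / [n(n²−1)] = 1 − 6×18 / (5×24)
  = 1 − 108/120 = 1 − 0.9000 ≈ 0.100

0.100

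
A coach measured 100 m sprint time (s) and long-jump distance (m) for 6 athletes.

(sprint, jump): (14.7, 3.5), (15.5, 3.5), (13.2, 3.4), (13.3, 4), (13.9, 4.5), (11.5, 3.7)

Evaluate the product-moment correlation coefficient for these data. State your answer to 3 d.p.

-0.126

n = 6, Σx = 82.1, Σy = 22.6, Σx² = 1132.93, Σy² = 86, Σxy = 308.88
nΣxy − ΣxΣy = 1853.28 − 1855.46 = -2.18
nΣx² − (Σx)² = 6797.58 − 6740.41 = 57.17; nΣy² − (Σy)² = 516 − 510.76 = 5.24
r = -2.18 / √(57.17 × 5.24) = -2.18 / 17.3081 ≈ -0.126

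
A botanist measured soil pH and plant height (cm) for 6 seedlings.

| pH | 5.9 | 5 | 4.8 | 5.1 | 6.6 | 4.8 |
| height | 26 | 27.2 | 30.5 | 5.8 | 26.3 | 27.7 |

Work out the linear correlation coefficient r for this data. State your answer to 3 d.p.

n = 6, Σx = 32.2, Σy = 143.5, Σx² = 175.46, Σy² = 3838.71, Σxy = 771.92
nΣxy − ΣxΣy = 4631.52 − 4620.7 = 10.82
nΣx² − (Σx)² = 1052.76 − 1036.84 = 15.92; nΣy² − (Σy)² = 23032.26 − 20592.25 = 2440.01
r = 10.82 / √(15.92 × 2440.01) = 10.82 / 197.0912 ≈ 0.055

0.055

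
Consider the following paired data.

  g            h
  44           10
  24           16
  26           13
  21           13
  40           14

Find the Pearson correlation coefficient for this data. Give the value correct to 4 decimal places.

n = 5, Σg = 155, Σh = 66, Σg² = 5229, Σh² = 890, Σgh = 1995
nΣgh − ΣgΣh = 9975 − 10230 = -255
nΣg² − (Σg)² = 26145 − 24025 = 2120; nΣh² − (Σh)² = 4450 − 4356 = 94
r = -255 / √(2120 × 94) = -255 / 446.4079 ≈ -0.5712

-0.5712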